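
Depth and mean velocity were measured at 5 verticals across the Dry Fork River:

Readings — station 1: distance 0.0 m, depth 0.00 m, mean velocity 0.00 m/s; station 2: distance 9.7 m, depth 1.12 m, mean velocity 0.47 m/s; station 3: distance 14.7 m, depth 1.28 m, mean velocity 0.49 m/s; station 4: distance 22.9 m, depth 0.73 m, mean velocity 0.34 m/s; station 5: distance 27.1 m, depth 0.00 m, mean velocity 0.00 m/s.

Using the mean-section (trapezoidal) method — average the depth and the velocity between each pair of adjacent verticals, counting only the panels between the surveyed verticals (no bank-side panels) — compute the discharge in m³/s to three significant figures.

7.84 m³/s

Panel 1-2: Δb = 9.7 m, d̄ = (0.00+1.12)/2 = 0.56, v̄ = (0.00+0.47)/2 = 0.235 → q = 9.7×0.56×0.235 = 1.277 m³/s
Panel 2-3: Δb = 5 m, d̄ = (1.12+1.28)/2 = 1.2, v̄ = (0.47+0.49)/2 = 0.48 → q = 5×1.2×0.48 = 2.880 m³/s
Panel 3-4: Δb = 8.2 m, d̄ = (1.28+0.73)/2 = 1.005, v̄ = (0.49+0.34)/2 = 0.415 → q = 8.2×1.005×0.415 = 3.420 m³/s
Panel 4-5: Δb = 4.2 m, d̄ = (0.73+0.00)/2 = 0.365, v̄ = (0.34+0.00)/2 = 0.17 → q = 4.2×0.365×0.17 = 0.2606 m³/s
Q = Σ q = 7.837 m³/s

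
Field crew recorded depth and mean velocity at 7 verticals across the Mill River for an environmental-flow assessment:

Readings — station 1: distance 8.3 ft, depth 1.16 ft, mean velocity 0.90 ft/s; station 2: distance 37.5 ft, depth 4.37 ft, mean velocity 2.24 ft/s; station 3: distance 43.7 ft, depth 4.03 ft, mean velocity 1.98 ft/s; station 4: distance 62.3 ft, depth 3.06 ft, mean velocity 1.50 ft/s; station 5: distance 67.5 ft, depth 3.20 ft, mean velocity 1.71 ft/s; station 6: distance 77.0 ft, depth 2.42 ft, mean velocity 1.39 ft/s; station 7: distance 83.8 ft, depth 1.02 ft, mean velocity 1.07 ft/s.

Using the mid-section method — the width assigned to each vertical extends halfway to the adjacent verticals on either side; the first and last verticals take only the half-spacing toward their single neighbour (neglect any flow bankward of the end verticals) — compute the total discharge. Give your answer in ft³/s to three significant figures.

w_1 = (37.5 − 8.3)/2 = 14.6 ft; q_1 = 0.90 × 1.16 × 14.6 = 15.24 ft³/s
w_2 = (43.7 − 8.3)/2 = 17.7 ft; q_2 = 2.24 × 4.37 × 17.7 = 173.3 ft³/s
w_3 = (62.3 − 37.5)/2 = 12.4 ft; q_3 = 1.98 × 4.03 × 12.4 = 98.94 ft³/s
w_4 = (67.5 − 43.7)/2 = 11.9 ft; q_4 = 1.50 × 3.06 × 11.9 = 54.62 ft³/s
w_5 = (77.0 − 62.3)/2 = 7.35 ft; q_5 = 1.71 × 3.20 × 7.35 = 40.22 ft³/s
w_6 = (83.8 − 67.5)/2 = 8.15 ft; q_6 = 1.39 × 2.42 × 8.15 = 27.41 ft³/s
w_7 = (83.8 − 77.0)/2 = 3.4 ft; q_7 = 1.07 × 1.02 × 3.4 = 3.711 ft³/s
Q = Σ qᵢ = 413.4 ft³/s

413 ft³/s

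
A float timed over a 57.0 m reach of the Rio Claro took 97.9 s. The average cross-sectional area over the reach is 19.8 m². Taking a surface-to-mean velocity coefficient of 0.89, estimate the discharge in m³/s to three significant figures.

10.3 m³/s

v_surface = L / t̄ = 57.0 / 97.9 = 0.5822 m/s
v_mean = 0.89 × 0.5822 = 0.5182 m/s
Q = A × v_mean = 19.8 × 0.5182 = 10.26 m³/s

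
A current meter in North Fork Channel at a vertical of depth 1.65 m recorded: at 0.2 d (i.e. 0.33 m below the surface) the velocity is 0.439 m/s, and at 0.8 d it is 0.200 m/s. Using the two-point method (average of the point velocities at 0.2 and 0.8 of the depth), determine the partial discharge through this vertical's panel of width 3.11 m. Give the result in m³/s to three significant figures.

v̄ = (0.439 + 0.200) / 2 = 0.3195 m/s
q = v̄ × d × w = 0.3195 × 1.65 × 3.11 = 1.640 m³/s

1.64 m³/s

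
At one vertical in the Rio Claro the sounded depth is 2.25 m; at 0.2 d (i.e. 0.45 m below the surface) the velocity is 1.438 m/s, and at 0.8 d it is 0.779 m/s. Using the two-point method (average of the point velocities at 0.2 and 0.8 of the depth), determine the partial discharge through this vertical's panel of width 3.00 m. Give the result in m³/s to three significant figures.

7.48 m³/s

v̄ = (1.438 + 0.779) / 2 = 1.109 m/s
q = v̄ × d × w = 1.109 × 2.25 × 3.00 = 7.482 m³/s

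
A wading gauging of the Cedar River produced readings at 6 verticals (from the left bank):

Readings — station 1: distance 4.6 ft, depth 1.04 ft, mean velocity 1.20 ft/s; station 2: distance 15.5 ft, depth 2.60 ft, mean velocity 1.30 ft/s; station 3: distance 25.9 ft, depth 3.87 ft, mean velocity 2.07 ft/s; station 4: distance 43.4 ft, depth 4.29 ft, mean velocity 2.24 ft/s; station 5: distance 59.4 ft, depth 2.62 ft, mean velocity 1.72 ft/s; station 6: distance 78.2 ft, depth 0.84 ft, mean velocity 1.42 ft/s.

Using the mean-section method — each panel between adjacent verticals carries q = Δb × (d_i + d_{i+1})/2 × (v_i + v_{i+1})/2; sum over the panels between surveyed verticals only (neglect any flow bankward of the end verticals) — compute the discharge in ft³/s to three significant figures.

396 ft³/s

Panel 1-2: Δb = 10.9 ft, d̄ = (1.04+2.60)/2 = 1.82, v̄ = (1.20+1.30)/2 = 1.25 → q = 10.9×1.82×1.25 = 24.80 ft³/s
Panel 2-3: Δb = 10.4 ft, d̄ = (2.60+3.87)/2 = 3.235, v̄ = (1.30+2.07)/2 = 1.685 → q = 10.4×3.235×1.685 = 56.69 ft³/s
Panel 3-4: Δb = 17.5 ft, d̄ = (3.87+4.29)/2 = 4.08, v̄ = (2.07+2.24)/2 = 2.155 → q = 17.5×4.08×2.155 = 153.9 ft³/s
Panel 4-5: Δb = 16 ft, d̄ = (4.29+2.62)/2 = 3.455, v̄ = (2.24+1.72)/2 = 1.98 → q = 16×3.455×1.98 = 109.5 ft³/s
Panel 5-6: Δb = 18.8 ft, d̄ = (2.62+0.84)/2 = 1.73, v̄ = (1.72+1.42)/2 = 1.57 → q = 18.8×1.73×1.57 = 51.06 ft³/s
Q = Σ q = 395.9 ft³/s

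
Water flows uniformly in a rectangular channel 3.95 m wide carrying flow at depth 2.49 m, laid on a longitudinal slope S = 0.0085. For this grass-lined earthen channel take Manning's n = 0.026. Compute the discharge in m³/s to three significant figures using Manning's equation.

37.2 m³/s

A = b·y = 3.95 × 2.49 = 9.836 m²
P = b + 2y = 3.95 + 2×2.49 = 8.930 m
R = A/P = 9.836/8.930 = 1.101 m
Q = (1/n)·A·R^(2/3)·S^(1/2) = (1/0.026) × 9.836 × 1.101^(2/3) × 0.0085^(1/2) = 37.20 m³/s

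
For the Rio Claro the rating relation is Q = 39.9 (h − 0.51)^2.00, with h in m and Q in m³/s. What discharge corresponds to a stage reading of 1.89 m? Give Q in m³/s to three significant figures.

76.0 m³/s

Q = 39.9 × (1.89 − 0.51)^2.00 = 39.9 × 1.38^2.00 = 75.99 m³/s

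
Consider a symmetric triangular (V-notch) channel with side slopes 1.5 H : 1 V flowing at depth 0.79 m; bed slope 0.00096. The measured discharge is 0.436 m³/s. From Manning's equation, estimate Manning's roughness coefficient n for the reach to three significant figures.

A = z·y² = 1.5×0.79² = 0.9362 m²
P = 2y√(1+z²) = 2×0.79×√(1+1.5²) = 2.848 m
R = A/P = 0.9362/2.848 = 0.3287 m
n = (1/Q)·A·R^(2/3)·S^(1/2) = (1/0.436) × 0.9362 × 0.4762 × 0.03098 = 0.03168

0.0317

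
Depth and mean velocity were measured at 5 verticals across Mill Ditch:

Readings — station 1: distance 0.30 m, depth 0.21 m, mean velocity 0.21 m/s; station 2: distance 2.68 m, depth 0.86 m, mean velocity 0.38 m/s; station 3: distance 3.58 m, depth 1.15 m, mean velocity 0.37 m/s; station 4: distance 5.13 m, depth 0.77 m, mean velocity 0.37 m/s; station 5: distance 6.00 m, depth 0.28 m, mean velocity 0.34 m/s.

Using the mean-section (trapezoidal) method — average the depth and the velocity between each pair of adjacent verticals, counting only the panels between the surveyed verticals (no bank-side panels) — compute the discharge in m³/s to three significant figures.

1.43 m³/s

Panel 1-2: Δb = 2.38 m, d̄ = (0.21+0.86)/2 = 0.535, v̄ = (0.21+0.38)/2 = 0.295 → q = 2.38×0.535×0.295 = 0.3756 m³/s
Panel 2-3: Δb = 0.9 m, d̄ = (0.86+1.15)/2 = 1.005, v̄ = (0.38+0.37)/2 = 0.375 → q = 0.9×1.005×0.375 = 0.3392 m³/s
Panel 3-4: Δb = 1.55 m, d̄ = (1.15+0.77)/2 = 0.96, v̄ = (0.37+0.37)/2 = 0.37 → q = 1.55×0.96×0.37 = 0.5506 m³/s
Panel 4-5: Δb = 0.87 m, d̄ = (0.77+0.28)/2 = 0.525, v̄ = (0.37+0.34)/2 = 0.355 → q = 0.87×0.525×0.355 = 0.1621 m³/s
Q = Σ q = 1.428 m³/s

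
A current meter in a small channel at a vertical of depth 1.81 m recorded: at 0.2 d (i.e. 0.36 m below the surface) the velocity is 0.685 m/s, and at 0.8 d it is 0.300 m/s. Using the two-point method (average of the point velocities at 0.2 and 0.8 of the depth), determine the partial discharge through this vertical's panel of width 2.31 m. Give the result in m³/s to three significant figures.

2.06 m³/s

v̄ = (0.685 + 0.300) / 2 = 0.4925 m/s
q = v̄ × d × w = 0.4925 × 1.81 × 2.31 = 2.059 m³/s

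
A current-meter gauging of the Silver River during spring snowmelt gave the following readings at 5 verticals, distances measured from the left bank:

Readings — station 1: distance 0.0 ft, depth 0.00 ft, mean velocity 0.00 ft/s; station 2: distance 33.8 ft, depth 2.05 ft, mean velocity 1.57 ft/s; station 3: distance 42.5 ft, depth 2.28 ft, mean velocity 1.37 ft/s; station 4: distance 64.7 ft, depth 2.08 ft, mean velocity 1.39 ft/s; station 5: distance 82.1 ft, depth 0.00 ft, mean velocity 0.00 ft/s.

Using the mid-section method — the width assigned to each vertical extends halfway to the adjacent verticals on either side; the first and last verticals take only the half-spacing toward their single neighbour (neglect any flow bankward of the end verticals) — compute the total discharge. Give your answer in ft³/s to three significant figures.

w_2 = (42.5 − 0.0)/2 = 21.25 ft; q_2 = 1.57 × 2.05 × 21.25 = 68.39 ft³/s
w_3 = (64.7 − 33.8)/2 = 15.45 ft; q_3 = 1.37 × 2.28 × 15.45 = 48.26 ft³/s
w_4 = (82.1 − 42.5)/2 = 19.8 ft; q_4 = 1.39 × 2.08 × 19.8 = 57.25 ft³/s
Stations 1, 5 contribute zero (depth or velocity is 0).
Q = Σ qᵢ = 173.9 ft³/s

174 ft³/s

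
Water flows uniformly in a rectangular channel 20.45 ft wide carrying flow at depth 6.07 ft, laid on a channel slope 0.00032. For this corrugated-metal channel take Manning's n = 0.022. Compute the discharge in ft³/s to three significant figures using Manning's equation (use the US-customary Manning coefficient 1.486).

A = b·y = 20.45 × 6.07 = 124.1 ft²
P = b + 2y = 20.45 + 2×6.07 = 32.59 ft
R = A/P = 124.1/32.59 = 3.809 ft
Q = (1.486/n)·A·R^(2/3)·S^(1/2) = (1.486/0.022) × 124.1 × 3.809^(2/3) × 0.00032^(1/2) = 365.8 ft³/s

366 ft³/s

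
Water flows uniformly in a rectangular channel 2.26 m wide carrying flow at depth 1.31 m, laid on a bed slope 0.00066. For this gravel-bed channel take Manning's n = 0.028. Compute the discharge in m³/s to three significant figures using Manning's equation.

A = b·y = 2.26 × 1.31 = 2.961 m²
P = b + 2y = 2.26 + 2×1.31 = 4.880 m
R = A/P = 2.961/4.880 = 0.6067 m
Q = (1/n)·A·R^(2/3)·S^(1/2) = (1/0.028) × 2.961 × 0.6067^(2/3) × 0.00066^(1/2) = 1.947 m³/s

1.95 m³/s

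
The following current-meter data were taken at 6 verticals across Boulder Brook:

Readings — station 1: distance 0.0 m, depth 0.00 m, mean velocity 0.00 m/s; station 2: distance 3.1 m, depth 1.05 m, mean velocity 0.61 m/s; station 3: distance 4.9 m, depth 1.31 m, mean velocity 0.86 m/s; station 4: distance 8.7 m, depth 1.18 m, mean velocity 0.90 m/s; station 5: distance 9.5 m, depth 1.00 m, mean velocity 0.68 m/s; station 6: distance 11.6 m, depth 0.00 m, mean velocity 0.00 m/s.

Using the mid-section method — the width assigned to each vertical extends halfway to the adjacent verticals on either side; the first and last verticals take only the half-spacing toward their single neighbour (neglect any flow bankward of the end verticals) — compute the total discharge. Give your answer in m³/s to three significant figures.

8.15 m³/s

w_2 = (4.9 − 0.0)/2 = 2.45 m; q_2 = 0.61 × 1.05 × 2.45 = 1.569 m³/s
w_3 = (8.7 − 3.1)/2 = 2.8 m; q_3 = 0.86 × 1.31 × 2.8 = 3.154 m³/s
w_4 = (9.5 − 4.9)/2 = 2.3 m; q_4 = 0.90 × 1.18 × 2.3 = 2.443 m³/s
w_5 = (11.6 − 8.7)/2 = 1.45 m; q_5 = 0.68 × 1.00 × 1.45 = 0.9860 m³/s
Stations 1, 6 contribute zero (depth or velocity is 0).
Q = Σ qᵢ = 8.152 m³/s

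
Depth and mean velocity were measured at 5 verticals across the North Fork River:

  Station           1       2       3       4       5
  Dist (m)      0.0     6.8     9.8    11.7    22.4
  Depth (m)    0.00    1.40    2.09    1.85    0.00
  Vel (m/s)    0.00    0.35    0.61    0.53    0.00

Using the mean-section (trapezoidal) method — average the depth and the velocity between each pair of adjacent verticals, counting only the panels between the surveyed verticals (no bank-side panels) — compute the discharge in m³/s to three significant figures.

Panel 1-2: Δb = 6.8 m, d̄ = (0.00+1.40)/2 = 0.7, v̄ = (0.00+0.35)/2 = 0.175 → q = 6.8×0.7×0.175 = 0.8330 m³/s
Panel 2-3: Δb = 3 m, d̄ = (1.40+2.09)/2 = 1.745, v̄ = (0.35+0.61)/2 = 0.48 → q = 3×1.745×0.48 = 2.513 m³/s
Panel 3-4: Δb = 1.9 m, d̄ = (2.09+1.85)/2 = 1.97, v̄ = (0.61+0.53)/2 = 0.57 → q = 1.9×1.97×0.57 = 2.134 m³/s
Panel 4-5: Δb = 10.7 m, d̄ = (1.85+0.00)/2 = 0.925, v̄ = (0.53+0.00)/2 = 0.265 → q = 10.7×0.925×0.265 = 2.623 m³/s
Q = Σ q = 8.102 m³/s

8.10 m³/s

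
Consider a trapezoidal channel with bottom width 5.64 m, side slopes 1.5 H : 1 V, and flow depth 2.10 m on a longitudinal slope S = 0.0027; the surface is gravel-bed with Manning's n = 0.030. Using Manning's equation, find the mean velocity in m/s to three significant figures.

A = (b + z·y)·y = (5.64 + 1.5×2.10)×2.10 = 18.46 m²
P = b + 2y√(1+z²) = 5.64 + 2×2.10×√(1+1.5²) = 13.21 m
R = A/P = 18.46/13.21 = 1.397 m
Q = (1/n)·A·R^(2/3)·S^(1/2) = (1/0.030) × 18.46 × 1.397^(2/3) × 0.0027^(1/2) = 39.96 m³/s
V = Q/A = 39.96/18.46 = 2.165 m/s

2.16 m/s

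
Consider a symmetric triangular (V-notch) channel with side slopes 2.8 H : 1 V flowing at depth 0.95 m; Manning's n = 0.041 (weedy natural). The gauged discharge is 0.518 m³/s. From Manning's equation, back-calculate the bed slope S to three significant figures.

A = z·y² = 2.8×0.95² = 2.527 m²
P = 2y√(1+z²) = 2×0.95×√(1+2.8²) = 5.649 m
R = A/P = 2.527/5.649 = 0.4473 m
S = (Q·n / (1·A·R^(2/3)))² = (0.518×0.041 / (1×2.527×0.5849))² = 0.0002065

0.000206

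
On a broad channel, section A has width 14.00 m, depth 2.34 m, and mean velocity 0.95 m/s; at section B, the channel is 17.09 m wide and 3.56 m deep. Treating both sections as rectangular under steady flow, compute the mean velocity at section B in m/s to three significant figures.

Q = A₁V₁ = (14.00×2.34) × 0.95 = 31.12 m³/s
A₂ = 17.09 × 3.56 = 60.84 m²
V₂ = Q/A₂ = 31.12/60.84 = 0.5115 m/s

0.512 m/s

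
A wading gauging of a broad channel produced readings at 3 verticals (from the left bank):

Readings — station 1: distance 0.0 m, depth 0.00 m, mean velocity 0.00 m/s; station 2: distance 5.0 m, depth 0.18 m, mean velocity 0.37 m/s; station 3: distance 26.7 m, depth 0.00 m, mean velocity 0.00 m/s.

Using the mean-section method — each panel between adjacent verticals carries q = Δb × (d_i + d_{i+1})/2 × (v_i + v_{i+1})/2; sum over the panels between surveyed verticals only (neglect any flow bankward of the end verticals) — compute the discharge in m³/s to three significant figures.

Panel 1-2: Δb = 5 m, d̄ = (0.00+0.18)/2 = 0.09, v̄ = (0.00+0.37)/2 = 0.185 → q = 5×0.09×0.185 = 0.08325 m³/s
Panel 2-3: Δb = 21.7 m, d̄ = (0.18+0.00)/2 = 0.09, v̄ = (0.37+0.00)/2 = 0.185 → q = 21.7×0.09×0.185 = 0.3613 m³/s
Q = Σ q = 0.4446 m³/s

0.445 m³/s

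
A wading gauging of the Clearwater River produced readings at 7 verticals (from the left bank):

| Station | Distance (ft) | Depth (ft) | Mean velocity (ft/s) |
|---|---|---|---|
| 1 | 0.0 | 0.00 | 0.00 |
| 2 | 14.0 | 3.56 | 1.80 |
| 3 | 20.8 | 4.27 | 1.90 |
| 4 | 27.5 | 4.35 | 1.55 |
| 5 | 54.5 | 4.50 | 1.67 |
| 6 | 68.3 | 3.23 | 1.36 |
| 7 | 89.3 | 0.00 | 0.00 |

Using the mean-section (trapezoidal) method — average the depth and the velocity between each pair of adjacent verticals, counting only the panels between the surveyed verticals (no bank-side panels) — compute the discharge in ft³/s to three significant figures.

Panel 1-2: Δb = 14 ft, d̄ = (0.00+3.56)/2 = 1.78, v̄ = (0.00+1.80)/2 = 0.9 → q = 14×1.78×0.9 = 22.43 ft³/s
Panel 2-3: Δb = 6.8 ft, d̄ = (3.56+4.27)/2 = 3.915, v̄ = (1.80+1.90)/2 = 1.85 → q = 6.8×3.915×1.85 = 49.25 ft³/s
Panel 3-4: Δb = 6.7 ft, d̄ = (4.27+4.35)/2 = 4.31, v̄ = (1.90+1.55)/2 = 1.725 → q = 6.7×4.31×1.725 = 49.81 ft³/s
Panel 4-5: Δb = 27 ft, d̄ = (4.35+4.50)/2 = 4.425, v̄ = (1.55+1.67)/2 = 1.61 → q = 27×4.425×1.61 = 192.4 ft³/s
Panel 5-6: Δb = 13.8 ft, d̄ = (4.50+3.23)/2 = 3.865, v̄ = (1.67+1.36)/2 = 1.515 → q = 13.8×3.865×1.515 = 80.81 ft³/s
Panel 6-7: Δb = 21 ft, d̄ = (3.23+0.00)/2 = 1.615, v̄ = (1.36+0.00)/2 = 0.68 → q = 21×1.615×0.68 = 23.06 ft³/s
Q = Σ q = 417.7 ft³/s

418 ft³/s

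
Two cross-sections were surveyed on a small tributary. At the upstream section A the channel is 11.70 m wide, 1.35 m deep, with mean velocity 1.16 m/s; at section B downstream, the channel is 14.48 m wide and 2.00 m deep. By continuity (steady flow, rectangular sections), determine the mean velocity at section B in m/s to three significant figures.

0.633 m/s

Q = A₁V₁ = (11.70×1.35) × 1.16 = 18.32 m³/s
A₂ = 14.48 × 2.00 = 28.96 m²
V₂ = Q/A₂ = 18.32/28.96 = 0.6327 m/s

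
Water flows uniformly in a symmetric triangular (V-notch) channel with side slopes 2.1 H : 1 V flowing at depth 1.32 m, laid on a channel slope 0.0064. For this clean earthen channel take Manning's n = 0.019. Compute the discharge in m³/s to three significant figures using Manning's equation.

A = z·y² = 2.1×1.32² = 3.659 m²
P = 2y√(1+z²) = 2×1.32×√(1+2.1²) = 6.140 m
R = A/P = 3.659/6.140 = 0.5959 m
Q = (1/n)·A·R^(2/3)·S^(1/2) = (1/0.019) × 3.659 × 0.5959^(2/3) × 0.0064^(1/2) = 10.91 m³/s

10.9 m³/s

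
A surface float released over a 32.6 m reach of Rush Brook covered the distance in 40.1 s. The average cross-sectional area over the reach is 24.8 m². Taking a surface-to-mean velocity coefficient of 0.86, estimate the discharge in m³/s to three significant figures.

v_surface = L / t̄ = 32.6 / 40.1 = 0.8130 m/s
v_mean = 0.86 × 0.8130 = 0.6992 m/s
Q = A × v_mean = 24.8 × 0.6992 = 17.34 m³/s

17.3 m³/s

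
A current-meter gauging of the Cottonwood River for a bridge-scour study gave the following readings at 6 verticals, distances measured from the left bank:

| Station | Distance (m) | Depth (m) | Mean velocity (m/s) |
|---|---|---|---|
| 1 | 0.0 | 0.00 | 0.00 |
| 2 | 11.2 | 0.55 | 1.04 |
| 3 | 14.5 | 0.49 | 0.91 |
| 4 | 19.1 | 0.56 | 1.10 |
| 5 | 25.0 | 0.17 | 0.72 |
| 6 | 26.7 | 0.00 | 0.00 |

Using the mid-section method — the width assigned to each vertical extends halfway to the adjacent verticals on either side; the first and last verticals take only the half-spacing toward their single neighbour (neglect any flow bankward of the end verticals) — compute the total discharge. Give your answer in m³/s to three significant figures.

w_2 = (14.5 − 0.0)/2 = 7.25 m; q_2 = 1.04 × 0.55 × 7.25 = 4.147 m³/s
w_3 = (19.1 − 11.2)/2 = 3.95 m; q_3 = 0.91 × 0.49 × 3.95 = 1.761 m³/s
w_4 = (25.0 − 14.5)/2 = 5.25 m; q_4 = 1.10 × 0.56 × 5.25 = 3.234 m³/s
w_5 = (26.7 − 19.1)/2 = 3.8 m; q_5 = 0.72 × 0.17 × 3.8 = 0.4651 m³/s
Stations 1, 6 contribute zero (depth or velocity is 0).
Q = Σ qᵢ = 9.607 m³/s

9.61 m³/s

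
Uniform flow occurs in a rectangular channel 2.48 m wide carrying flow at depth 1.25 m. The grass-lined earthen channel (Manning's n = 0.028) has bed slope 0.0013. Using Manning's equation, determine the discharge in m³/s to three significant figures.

A = b·y = 2.48 × 1.25 = 3.100 m²
P = b + 2y = 2.48 + 2×1.25 = 4.980 m
R = A/P = 3.100/4.980 = 0.6225 m
Q = (1/n)·A·R^(2/3)·S^(1/2) = (1/0.028) × 3.100 × 0.6225^(2/3) × 0.0013^(1/2) = 2.910 m³/s

2.91 m³/s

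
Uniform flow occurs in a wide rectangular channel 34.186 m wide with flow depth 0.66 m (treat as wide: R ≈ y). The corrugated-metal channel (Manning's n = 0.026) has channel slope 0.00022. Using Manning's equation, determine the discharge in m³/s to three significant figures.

9.76 m³/s

A = b·y = 34.186 × 0.66 = 22.56 m²
Wide channel: R ≈ y = 0.66 m
Q = (1/n)·A·R^(2/3)·S^(1/2) = (1/0.026) × 22.56 × 0.6600^(2/3) × 0.00022^(1/2) = 9.757 m³/s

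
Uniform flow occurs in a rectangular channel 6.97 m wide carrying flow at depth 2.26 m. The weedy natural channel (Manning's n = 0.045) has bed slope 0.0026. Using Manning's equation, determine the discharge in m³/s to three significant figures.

A = b·y = 6.97 × 2.26 = 15.75 m²
P = b + 2y = 6.97 + 2×2.26 = 11.49 m
R = A/P = 15.75/11.49 = 1.371 m
Q = (1/n)·A·R^(2/3)·S^(1/2) = (1/0.045) × 15.75 × 1.371^(2/3) × 0.0026^(1/2) = 22.03 m³/s

22.0 m³/s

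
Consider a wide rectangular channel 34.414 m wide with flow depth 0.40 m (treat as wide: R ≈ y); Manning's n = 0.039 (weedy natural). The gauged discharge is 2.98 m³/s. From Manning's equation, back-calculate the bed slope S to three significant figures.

A = b·y = 34.414 × 0.40 = 13.77 m²
Wide channel: R ≈ y = 0.40 m
S = (Q·n / (1·A·R^(2/3)))² = (2.98×0.039 / (1×13.77×0.5429))² = 0.0002419

0.000242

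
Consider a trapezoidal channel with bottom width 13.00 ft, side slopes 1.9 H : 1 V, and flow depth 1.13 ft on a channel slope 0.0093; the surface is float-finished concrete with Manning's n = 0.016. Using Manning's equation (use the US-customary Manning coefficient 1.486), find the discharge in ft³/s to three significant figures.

A = (b + z·y)·y = (13.00 + 1.9×1.13)×1.13 = 17.12 ft²
P = b + 2y√(1+z²) = 13.00 + 2×1.13×√(1+1.9²) = 17.85 ft
R = A/P = 17.12/17.85 = 0.9588 ft
Q = (1.486/n)·A·R^(2/3)·S^(1/2) = (1.486/0.016) × 17.12 × 0.9588^(2/3) × 0.0093^(1/2) = 149.1 ft³/s

149 ft³/s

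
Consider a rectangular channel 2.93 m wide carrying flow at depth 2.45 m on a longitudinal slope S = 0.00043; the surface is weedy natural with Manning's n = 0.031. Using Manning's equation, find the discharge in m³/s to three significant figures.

A = b·y = 2.93 × 2.45 = 7.179 m²
P = b + 2y = 2.93 + 2×2.45 = 7.830 m
R = A/P = 7.179/7.830 = 0.9168 m
Q = (1/n)·A·R^(2/3)·S^(1/2) = (1/0.031) × 7.179 × 0.9168^(2/3) × 0.00043^(1/2) = 4.532 m³/s

4.53 m³/s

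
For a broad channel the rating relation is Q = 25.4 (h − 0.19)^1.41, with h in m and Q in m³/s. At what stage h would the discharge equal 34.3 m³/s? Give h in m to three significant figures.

1.43 m

h − h₀ = (Q/C)^(1/b) = (34.3/25.4)^(1/1.41) = 1.237 m
h = 0.19 + 1.237 = 1.427 m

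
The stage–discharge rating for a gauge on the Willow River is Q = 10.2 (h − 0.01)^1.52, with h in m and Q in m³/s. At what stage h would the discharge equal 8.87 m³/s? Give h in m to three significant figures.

0.922 m

h − h₀ = (Q/C)^(1/b) = (8.87/10.2)^(1/1.52) = 0.9122 m
h = 0.01 + 0.9122 = 0.9222 m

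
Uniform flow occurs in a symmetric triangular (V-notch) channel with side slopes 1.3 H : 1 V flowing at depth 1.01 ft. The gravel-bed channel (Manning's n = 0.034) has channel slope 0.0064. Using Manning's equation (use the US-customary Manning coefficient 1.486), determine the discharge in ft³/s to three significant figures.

A = z·y² = 1.3×1.01² = 1.326 ft²
P = 2y√(1+z²) = 2×1.01×√(1+1.3²) = 3.313 ft
R = A/P = 1.326/3.313 = 0.4003 ft
Q = (1.486/n)·A·R^(2/3)·S^(1/2) = (1.486/0.034) × 1.326 × 0.4003^(2/3) × 0.0064^(1/2) = 2.518 ft³/s

2.52 ft³/s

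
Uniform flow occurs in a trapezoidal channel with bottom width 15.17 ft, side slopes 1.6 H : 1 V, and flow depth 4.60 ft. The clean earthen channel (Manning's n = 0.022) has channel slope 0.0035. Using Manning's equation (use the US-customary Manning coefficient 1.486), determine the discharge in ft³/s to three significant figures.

A = (b + z·y)·y = (15.17 + 1.6×4.60)×4.60 = 103.6 ft²
P = b + 2y√(1+z²) = 15.17 + 2×4.60×√(1+1.6²) = 32.53 ft
R = A/P = 103.6/32.53 = 3.186 ft
Q = (1.486/n)·A·R^(2/3)·S^(1/2) = (1.486/0.022) × 103.6 × 3.186^(2/3) × 0.0035^(1/2) = 896.7 ft³/s

897 ft³/s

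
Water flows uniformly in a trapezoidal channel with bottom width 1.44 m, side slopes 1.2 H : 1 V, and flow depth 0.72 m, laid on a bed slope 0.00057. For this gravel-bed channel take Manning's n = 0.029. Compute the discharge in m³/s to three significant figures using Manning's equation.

0.802 m³/s

A = (b + z·y)·y = (1.44 + 1.2×0.72)×0.72 = 1.659 m²
P = b + 2y√(1+z²) = 1.44 + 2×0.72×√(1+1.2²) = 3.689 m
R = A/P = 1.659/3.689 = 0.4496 m
Q = (1/n)·A·R^(2/3)·S^(1/2) = (1/0.029) × 1.659 × 0.4496^(2/3) × 0.00057^(1/2) = 0.8016 m³/s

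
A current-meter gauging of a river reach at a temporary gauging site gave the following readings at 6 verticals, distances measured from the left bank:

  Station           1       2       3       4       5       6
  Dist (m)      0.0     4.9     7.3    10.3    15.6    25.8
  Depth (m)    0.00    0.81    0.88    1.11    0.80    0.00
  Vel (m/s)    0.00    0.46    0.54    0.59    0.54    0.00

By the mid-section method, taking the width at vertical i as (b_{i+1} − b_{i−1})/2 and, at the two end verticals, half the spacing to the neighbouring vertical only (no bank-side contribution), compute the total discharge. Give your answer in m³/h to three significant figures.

31400 m³/h

w_2 = (7.3 − 0.0)/2 = 3.65 m; q_2 = 0.46 × 0.81 × 3.65 = 1.360 m³/s
w_3 = (10.3 − 4.9)/2 = 2.7 m; q_3 = 0.54 × 0.88 × 2.7 = 1.283 m³/s
w_4 = (15.6 − 7.3)/2 = 4.15 m; q_4 = 0.59 × 1.11 × 4.15 = 2.718 m³/s
w_5 = (25.8 − 10.3)/2 = 7.75 m; q_5 = 0.54 × 0.80 × 7.75 = 3.348 m³/s
Stations 1, 6 contribute zero (depth or velocity is 0).
Q = Σ qᵢ = 8.709 m³/s
= 8.709 × 3600 = 31350 m³/h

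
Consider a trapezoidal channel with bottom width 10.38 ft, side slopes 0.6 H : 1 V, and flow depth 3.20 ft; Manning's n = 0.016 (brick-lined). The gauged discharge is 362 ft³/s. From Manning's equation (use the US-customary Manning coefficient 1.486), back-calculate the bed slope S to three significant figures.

0.00342

A = (b + z·y)·y = (10.38 + 0.6×3.20)×3.20 = 39.36 ft²
P = b + 2y√(1+z²) = 10.38 + 2×3.20×√(1+0.6²) = 17.84 ft
R = A/P = 39.36/17.84 = 2.206 ft
S = (Q·n / (1.486·A·R^(2/3)))² = (362×0.016 / (1.486×39.36×1.695))² = 0.003415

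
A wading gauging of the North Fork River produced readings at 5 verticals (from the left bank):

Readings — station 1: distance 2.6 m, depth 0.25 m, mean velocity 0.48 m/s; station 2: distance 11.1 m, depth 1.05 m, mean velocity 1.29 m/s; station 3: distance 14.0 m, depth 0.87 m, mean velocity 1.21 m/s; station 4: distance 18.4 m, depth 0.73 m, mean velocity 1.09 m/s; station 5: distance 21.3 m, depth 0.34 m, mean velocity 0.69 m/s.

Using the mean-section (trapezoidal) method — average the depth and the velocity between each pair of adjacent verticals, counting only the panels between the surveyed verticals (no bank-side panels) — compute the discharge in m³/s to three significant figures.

13.8 m³/s

Panel 1-2: Δb = 8.5 m, d̄ = (0.25+1.05)/2 = 0.65, v̄ = (0.48+1.29)/2 = 0.885 → q = 8.5×0.65×0.885 = 4.890 m³/s
Panel 2-3: Δb = 2.9 m, d̄ = (1.05+0.87)/2 = 0.96, v̄ = (1.29+1.21)/2 = 1.25 → q = 2.9×0.96×1.25 = 3.480 m³/s
Panel 3-4: Δb = 4.4 m, d̄ = (0.87+0.73)/2 = 0.8, v̄ = (1.21+1.09)/2 = 1.15 → q = 4.4×0.8×1.15 = 4.048 m³/s
Panel 4-5: Δb = 2.9 m, d̄ = (0.73+0.34)/2 = 0.535, v̄ = (1.09+0.69)/2 = 0.89 → q = 2.9×0.535×0.89 = 1.381 m³/s
Q = Σ q = 13.80 m³/s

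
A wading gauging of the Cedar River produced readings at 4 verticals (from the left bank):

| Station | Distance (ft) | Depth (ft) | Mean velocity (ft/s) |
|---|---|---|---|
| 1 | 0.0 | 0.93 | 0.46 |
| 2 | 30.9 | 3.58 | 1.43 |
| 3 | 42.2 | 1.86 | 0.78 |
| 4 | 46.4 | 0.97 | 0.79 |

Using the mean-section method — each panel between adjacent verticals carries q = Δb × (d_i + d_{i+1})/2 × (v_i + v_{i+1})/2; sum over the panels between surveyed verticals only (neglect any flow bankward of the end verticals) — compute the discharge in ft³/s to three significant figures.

Panel 1-2: Δb = 30.9 ft, d̄ = (0.93+3.58)/2 = 2.255, v̄ = (0.46+1.43)/2 = 0.945 → q = 30.9×2.255×0.945 = 65.85 ft³/s
Panel 2-3: Δb = 11.3 ft, d̄ = (3.58+1.86)/2 = 2.72, v̄ = (1.43+0.78)/2 = 1.105 → q = 11.3×2.72×1.105 = 33.96 ft³/s
Panel 3-4: Δb = 4.2 ft, d̄ = (1.86+0.97)/2 = 1.415, v̄ = (0.78+0.79)/2 = 0.785 → q = 4.2×1.415×0.785 = 4.665 ft³/s
Q = Σ q = 104.5 ft³/s

104 ft³/s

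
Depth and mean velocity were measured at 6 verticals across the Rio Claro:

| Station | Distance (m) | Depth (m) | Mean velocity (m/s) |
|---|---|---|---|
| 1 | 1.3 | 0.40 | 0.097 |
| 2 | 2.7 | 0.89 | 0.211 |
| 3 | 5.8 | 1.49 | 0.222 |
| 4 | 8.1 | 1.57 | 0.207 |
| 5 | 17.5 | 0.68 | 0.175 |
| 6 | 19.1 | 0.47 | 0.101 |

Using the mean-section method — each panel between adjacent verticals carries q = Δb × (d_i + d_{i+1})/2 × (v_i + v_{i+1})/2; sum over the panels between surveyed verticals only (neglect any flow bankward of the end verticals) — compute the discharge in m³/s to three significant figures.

Panel 1-2: Δb = 1.4 m, d̄ = (0.40+0.89)/2 = 0.645, v̄ = (0.097+0.211)/2 = 0.154 → q = 1.4×0.645×0.154 = 0.1391 m³/s
Panel 2-3: Δb = 3.1 m, d̄ = (0.89+1.49)/2 = 1.19, v̄ = (0.211+0.222)/2 = 0.2165 → q = 3.1×1.19×0.2165 = 0.7987 m³/s
Panel 3-4: Δb = 2.3 m, d̄ = (1.49+1.57)/2 = 1.53, v̄ = (0.222+0.207)/2 = 0.2145 → q = 2.3×1.53×0.2145 = 0.7548 m³/s
Panel 4-5: Δb = 9.4 m, d̄ = (1.57+0.68)/2 = 1.125, v̄ = (0.207+0.175)/2 = 0.191 → q = 9.4×1.125×0.191 = 2.020 m³/s
Panel 5-6: Δb = 1.6 m, d̄ = (0.68+0.47)/2 = 0.575, v̄ = (0.175+0.101)/2 = 0.138 → q = 1.6×0.575×0.138 = 0.1270 m³/s
Q = Σ q = 3.839 m³/s

3.84 m³/s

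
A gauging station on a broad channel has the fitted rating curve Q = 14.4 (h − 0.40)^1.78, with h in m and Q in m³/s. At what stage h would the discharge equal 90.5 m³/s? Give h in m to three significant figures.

3.21 m

h − h₀ = (Q/C)^(1/b) = (90.5/14.4)^(1/1.78) = 2.809 m
h = 0.40 + 2.809 = 3.209 m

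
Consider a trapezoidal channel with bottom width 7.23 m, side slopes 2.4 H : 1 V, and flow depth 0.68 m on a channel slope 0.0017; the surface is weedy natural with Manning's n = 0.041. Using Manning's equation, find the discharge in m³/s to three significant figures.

4.12 m³/s

A = (b + z·y)·y = (7.23 + 2.4×0.68)×0.68 = 6.026 m²
P = b + 2y√(1+z²) = 7.23 + 2×0.68×√(1+2.4²) = 10.77 m
R = A/P = 6.026/10.77 = 0.5597 m
Q = (1/n)·A·R^(2/3)·S^(1/2) = (1/0.041) × 6.026 × 0.5597^(2/3) × 0.0017^(1/2) = 4.116 m³/s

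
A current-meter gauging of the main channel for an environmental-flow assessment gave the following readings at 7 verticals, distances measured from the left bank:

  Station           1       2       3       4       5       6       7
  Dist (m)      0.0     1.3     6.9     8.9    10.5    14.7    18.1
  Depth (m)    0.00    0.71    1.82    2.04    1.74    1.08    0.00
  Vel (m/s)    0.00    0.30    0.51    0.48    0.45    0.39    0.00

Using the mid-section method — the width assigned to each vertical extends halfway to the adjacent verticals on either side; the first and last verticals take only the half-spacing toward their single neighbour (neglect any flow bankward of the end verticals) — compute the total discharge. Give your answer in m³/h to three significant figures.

35600 m³/h

w_2 = (6.9 − 0.0)/2 = 3.45 m; q_2 = 0.30 × 0.71 × 3.45 = 0.7349 m³/s
w_3 = (8.9 − 1.3)/2 = 3.8 m; q_3 = 0.51 × 1.82 × 3.8 = 3.527 m³/s
w_4 = (10.5 − 6.9)/2 = 1.8 m; q_4 = 0.48 × 2.04 × 1.8 = 1.763 m³/s
w_5 = (14.7 − 8.9)/2 = 2.9 m; q_5 = 0.45 × 1.74 × 2.9 = 2.271 m³/s
w_6 = (18.1 − 10.5)/2 = 3.8 m; q_6 = 0.39 × 1.08 × 3.8 = 1.601 m³/s
Stations 1, 7 contribute zero (depth or velocity is 0).
Q = Σ qᵢ = 9.896 m³/s
= 9.896 × 3600 = 35620 m³/h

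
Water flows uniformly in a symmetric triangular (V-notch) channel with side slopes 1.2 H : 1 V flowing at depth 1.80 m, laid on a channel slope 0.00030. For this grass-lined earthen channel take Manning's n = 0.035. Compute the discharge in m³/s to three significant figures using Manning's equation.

1.50 m³/s

A = z·y² = 1.2×1.80² = 3.888 m²
P = 2y√(1+z²) = 2×1.80×√(1+1.2²) = 5.623 m
R = A/P = 3.888/5.623 = 0.6914 m
Q = (1/n)·A·R^(2/3)·S^(1/2) = (1/0.035) × 3.888 × 0.6914^(2/3) × 0.00030^(1/2) = 1.504 m³/s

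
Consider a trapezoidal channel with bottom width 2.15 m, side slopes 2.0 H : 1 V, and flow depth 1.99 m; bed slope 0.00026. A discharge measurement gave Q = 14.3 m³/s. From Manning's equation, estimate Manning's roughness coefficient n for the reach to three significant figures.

A = (b + z·y)·y = (2.15 + 2.0×1.99)×1.99 = 12.20 m²
P = b + 2y√(1+z²) = 2.15 + 2×1.99×√(1+2.0²) = 11.05 m
R = A/P = 12.20/11.05 = 1.104 m
n = (1/Q)·A·R^(2/3)·S^(1/2) = (1/14.3) × 12.20 × 1.068 × 0.01612 = 0.01469

0.0147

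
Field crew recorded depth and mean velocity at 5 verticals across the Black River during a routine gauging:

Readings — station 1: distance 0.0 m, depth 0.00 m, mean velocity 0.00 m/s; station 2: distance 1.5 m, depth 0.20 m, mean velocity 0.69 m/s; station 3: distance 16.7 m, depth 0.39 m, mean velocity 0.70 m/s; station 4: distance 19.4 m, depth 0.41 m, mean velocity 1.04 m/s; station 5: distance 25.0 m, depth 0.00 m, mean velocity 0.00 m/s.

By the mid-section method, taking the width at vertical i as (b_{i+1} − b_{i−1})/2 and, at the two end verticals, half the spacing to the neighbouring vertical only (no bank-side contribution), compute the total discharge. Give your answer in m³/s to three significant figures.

w_2 = (16.7 − 0.0)/2 = 8.35 m; q_2 = 0.69 × 0.20 × 8.35 = 1.152 m³/s
w_3 = (19.4 − 1.5)/2 = 8.95 m; q_3 = 0.70 × 0.39 × 8.95 = 2.443 m³/s
w_4 = (25.0 − 16.7)/2 = 4.15 m; q_4 = 1.04 × 0.41 × 4.15 = 1.770 m³/s
Stations 1, 5 contribute zero (depth or velocity is 0).
Q = Σ qᵢ = 5.365 m³/s

5.37 m³/s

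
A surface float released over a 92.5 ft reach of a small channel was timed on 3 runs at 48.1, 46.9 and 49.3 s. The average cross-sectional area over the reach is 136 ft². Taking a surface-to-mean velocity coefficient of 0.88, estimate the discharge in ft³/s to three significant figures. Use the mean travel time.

t̄ = (48.1 + 46.9 + 49.3) / 3 = 48.1 s
v_surface = L / t̄ = 92.5 / 48.1 = 1.923 ft/s
v_mean = 0.88 × 1.923 = 1.692 ft/s
Q = A × v_mean = 136 × 1.692 = 230.2 ft³/s

230 ft³/s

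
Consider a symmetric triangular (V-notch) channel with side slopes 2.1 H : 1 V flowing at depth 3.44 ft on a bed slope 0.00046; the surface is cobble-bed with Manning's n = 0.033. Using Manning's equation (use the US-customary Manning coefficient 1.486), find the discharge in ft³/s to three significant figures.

A = z·y² = 2.1×3.44² = 24.85 ft²
P = 2y√(1+z²) = 2×3.44×√(1+2.1²) = 16.00 ft
R = A/P = 24.85/16.00 = 1.553 ft
Q = (1.486/n)·A·R^(2/3)·S^(1/2) = (1.486/0.033) × 24.85 × 1.553^(2/3) × 0.00046^(1/2) = 32.18 ft³/s

32.2 ft³/s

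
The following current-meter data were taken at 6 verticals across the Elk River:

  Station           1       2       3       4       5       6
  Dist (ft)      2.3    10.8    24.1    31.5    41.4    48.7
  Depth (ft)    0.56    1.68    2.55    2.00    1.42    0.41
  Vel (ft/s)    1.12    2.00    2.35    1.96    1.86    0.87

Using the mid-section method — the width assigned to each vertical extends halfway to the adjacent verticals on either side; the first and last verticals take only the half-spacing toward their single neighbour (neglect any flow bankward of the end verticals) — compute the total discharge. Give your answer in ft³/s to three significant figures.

w_1 = (10.8 − 2.3)/2 = 4.25 ft; q_1 = 1.12 × 0.56 × 4.25 = 2.666 ft³/s
w_2 = (24.1 − 2.3)/2 = 10.9 ft; q_2 = 2.00 × 1.68 × 10.9 = 36.62 ft³/s
w_3 = (31.5 − 10.8)/2 = 10.35 ft; q_3 = 2.35 × 2.55 × 10.35 = 62.02 ft³/s
w_4 = (41.4 − 24.1)/2 = 8.65 ft; q_4 = 1.96 × 2.00 × 8.65 = 33.91 ft³/s
w_5 = (48.7 − 31.5)/2 = 8.6 ft; q_5 = 1.86 × 1.42 × 8.6 = 22.71 ft³/s
w_6 = (48.7 − 41.4)/2 = 3.65 ft; q_6 = 0.87 × 0.41 × 3.65 = 1.302 ft³/s
Q = Σ qᵢ = 159.2 ft³/s

159 ft³/s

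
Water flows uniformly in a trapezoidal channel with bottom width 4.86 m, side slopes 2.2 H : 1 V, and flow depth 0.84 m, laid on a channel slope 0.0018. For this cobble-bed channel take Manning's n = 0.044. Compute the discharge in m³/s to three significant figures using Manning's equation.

4.00 m³/s

A = (b + z·y)·y = (4.86 + 2.2×0.84)×0.84 = 5.635 m²
P = b + 2y√(1+z²) = 4.86 + 2×0.84×√(1+2.2²) = 8.920 m
R = A/P = 5.635/8.920 = 0.6317 m
Q = (1/n)·A·R^(2/3)·S^(1/2) = (1/0.044) × 5.635 × 0.6317^(2/3) × 0.0018^(1/2) = 4.000 m³/s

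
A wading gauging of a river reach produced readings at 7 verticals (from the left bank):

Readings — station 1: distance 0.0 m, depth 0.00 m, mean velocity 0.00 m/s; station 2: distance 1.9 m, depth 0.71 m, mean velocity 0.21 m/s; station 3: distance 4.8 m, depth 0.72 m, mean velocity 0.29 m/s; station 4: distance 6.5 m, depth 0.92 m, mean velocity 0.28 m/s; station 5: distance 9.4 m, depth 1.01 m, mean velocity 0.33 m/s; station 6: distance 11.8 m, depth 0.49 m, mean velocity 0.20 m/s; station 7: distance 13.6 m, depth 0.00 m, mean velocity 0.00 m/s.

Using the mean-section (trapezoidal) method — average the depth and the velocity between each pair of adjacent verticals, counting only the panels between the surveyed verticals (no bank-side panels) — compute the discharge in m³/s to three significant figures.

Panel 1-2: Δb = 1.9 m, d̄ = (0.00+0.71)/2 = 0.355, v̄ = (0.00+0.21)/2 = 0.105 → q = 1.9×0.355×0.105 = 0.07082 m³/s
Panel 2-3: Δb = 2.9 m, d̄ = (0.71+0.72)/2 = 0.715, v̄ = (0.21+0.29)/2 = 0.25 → q = 2.9×0.715×0.25 = 0.5184 m³/s
Panel 3-4: Δb = 1.7 m, d̄ = (0.72+0.92)/2 = 0.82, v̄ = (0.29+0.28)/2 = 0.285 → q = 1.7×0.82×0.285 = 0.3973 m³/s
Panel 4-5: Δb = 2.9 m, d̄ = (0.92+1.01)/2 = 0.965, v̄ = (0.28+0.33)/2 = 0.305 → q = 2.9×0.965×0.305 = 0.8535 m³/s
Panel 5-6: Δb = 2.4 m, d̄ = (1.01+0.49)/2 = 0.75, v̄ = (0.33+0.20)/2 = 0.265 → q = 2.4×0.75×0.265 = 0.4770 m³/s
Panel 6-7: Δb = 1.8 m, d̄ = (0.49+0.00)/2 = 0.245, v̄ = (0.20+0.00)/2 = 0.1 → q = 1.8×0.245×0.1 = 0.04410 m³/s
Q = Σ q = 2.361 m³/s

2.36 m³/s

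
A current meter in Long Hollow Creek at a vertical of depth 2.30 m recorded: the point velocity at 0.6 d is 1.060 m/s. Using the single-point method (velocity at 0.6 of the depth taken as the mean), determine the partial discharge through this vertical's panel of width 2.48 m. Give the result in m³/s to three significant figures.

6.05 m³/s

v̄ = v₀.₆ = 1.060 m/s
q = v̄ × d × w = 1.060 × 2.30 × 2.48 = 6.046 m³/s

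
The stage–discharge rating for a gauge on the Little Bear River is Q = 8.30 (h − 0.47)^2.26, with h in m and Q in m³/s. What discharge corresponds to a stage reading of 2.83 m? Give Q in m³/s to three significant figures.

57.8 m³/s

Q = 8.30 × (2.83 − 0.47)^2.26 = 8.30 × 2.36^2.26 = 57.79 m³/s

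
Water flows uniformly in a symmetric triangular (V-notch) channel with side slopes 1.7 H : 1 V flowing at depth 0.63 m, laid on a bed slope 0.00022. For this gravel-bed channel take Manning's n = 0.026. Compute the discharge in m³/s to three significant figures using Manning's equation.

0.161 m³/s

A = z·y² = 1.7×0.63² = 0.6747 m²
P = 2y√(1+z²) = 2×0.63×√(1+1.7²) = 2.485 m
R = A/P = 0.6747/2.485 = 0.2715 m
Q = (1/n)·A·R^(2/3)·S^(1/2) = (1/0.026) × 0.6747 × 0.2715^(2/3) × 0.00022^(1/2) = 0.1614 m³/s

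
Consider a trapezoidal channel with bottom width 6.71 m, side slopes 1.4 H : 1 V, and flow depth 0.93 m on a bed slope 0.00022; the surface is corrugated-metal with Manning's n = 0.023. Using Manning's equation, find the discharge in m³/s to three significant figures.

A = (b + z·y)·y = (6.71 + 1.4×0.93)×0.93 = 7.451 m²
P = b + 2y√(1+z²) = 6.71 + 2×0.93×√(1+1.4²) = 9.910 m
R = A/P = 7.451/9.910 = 0.7519 m
Q = (1/n)·A·R^(2/3)·S^(1/2) = (1/0.023) × 7.451 × 0.7519^(2/3) × 0.00022^(1/2) = 3.973 m³/s

3.97 m³/s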